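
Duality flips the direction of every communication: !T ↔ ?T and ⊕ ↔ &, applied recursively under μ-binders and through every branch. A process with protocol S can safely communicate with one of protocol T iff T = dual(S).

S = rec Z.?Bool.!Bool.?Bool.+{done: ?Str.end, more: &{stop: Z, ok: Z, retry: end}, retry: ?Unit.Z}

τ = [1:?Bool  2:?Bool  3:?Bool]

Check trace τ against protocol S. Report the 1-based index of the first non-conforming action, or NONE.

[1] ?Bool  ok  state: !Bool.?Bool.+{done: ?Str.end, more: &{stop: rec Z.…, ok: rec Z.…, retry: end}, retry: ?Unit.rec Z.…}
[2] got ?Bool, protocol expects !Bool  ✗

2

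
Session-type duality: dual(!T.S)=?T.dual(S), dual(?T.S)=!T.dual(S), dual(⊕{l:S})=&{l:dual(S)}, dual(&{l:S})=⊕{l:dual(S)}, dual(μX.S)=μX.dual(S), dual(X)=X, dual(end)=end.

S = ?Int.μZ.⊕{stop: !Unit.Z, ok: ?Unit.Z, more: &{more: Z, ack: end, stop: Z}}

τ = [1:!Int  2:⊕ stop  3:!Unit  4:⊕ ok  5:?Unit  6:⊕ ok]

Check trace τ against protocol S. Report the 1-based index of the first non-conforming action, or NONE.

@1 got !Int, protocol expects ?Int  ✗

1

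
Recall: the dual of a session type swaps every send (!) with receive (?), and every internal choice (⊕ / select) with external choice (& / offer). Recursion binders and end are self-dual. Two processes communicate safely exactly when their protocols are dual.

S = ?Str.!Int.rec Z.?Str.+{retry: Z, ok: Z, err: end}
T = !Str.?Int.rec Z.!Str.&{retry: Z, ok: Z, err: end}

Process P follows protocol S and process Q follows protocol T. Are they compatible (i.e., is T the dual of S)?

?Str vs !Str  ✓
  !Int vs ?Int  ✓
    rec Z vs rec Z  ✓ (binder kept)
      ?Str vs !Str  ✓
        +{retry,ok,err} vs &{retry,ok,err}  ✓ label sets agree
          • retry:
            Z vs Z  ✓
          • ok:
            Z vs Z  ✓
          • err:
            end vs end  ✓

YES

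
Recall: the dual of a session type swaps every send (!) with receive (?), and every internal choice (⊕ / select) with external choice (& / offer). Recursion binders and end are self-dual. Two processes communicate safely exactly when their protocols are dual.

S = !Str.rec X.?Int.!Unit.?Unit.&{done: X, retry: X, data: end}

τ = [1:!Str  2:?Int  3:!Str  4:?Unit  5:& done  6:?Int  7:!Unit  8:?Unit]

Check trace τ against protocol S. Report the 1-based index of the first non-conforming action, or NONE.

step 1: !Str  ok  cont: rec X.…
step 2: ?Int  ok  cont: !Unit.?Unit.&{done: rec X.…, retry: rec X.…, data: end}
step 3: got !Str, protocol expects !Unit  ✗

3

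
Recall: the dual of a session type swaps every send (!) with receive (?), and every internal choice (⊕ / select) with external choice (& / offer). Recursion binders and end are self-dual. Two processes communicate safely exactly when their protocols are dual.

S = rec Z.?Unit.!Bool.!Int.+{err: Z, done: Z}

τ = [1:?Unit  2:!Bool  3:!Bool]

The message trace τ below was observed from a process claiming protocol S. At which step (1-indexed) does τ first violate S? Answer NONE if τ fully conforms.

3

@1 ?Unit  match  residual = !Bool.!Int.+{err: rec Z.…, done: rec Z.…}
@2 !Bool  match  residual = !Int.+{err: rec Z.…, done: rec Z.…}
@3 got !Bool, protocol expects !Int  ✗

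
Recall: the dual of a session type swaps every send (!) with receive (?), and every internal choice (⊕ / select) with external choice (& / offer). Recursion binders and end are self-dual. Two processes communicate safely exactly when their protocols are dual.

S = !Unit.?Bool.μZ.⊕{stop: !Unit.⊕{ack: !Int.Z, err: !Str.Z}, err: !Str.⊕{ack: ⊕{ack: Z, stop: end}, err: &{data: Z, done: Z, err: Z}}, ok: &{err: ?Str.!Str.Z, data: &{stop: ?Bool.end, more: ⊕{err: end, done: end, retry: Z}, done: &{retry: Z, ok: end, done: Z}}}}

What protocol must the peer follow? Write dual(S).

!Unit → ?Unit
  ?Bool → !Bool
    μZ → μZ  (μ self-dual)
      ⊕{stop,err,ok} → &{stop,err,ok}  (internal→external)
        case stop:
          !Unit → ?Unit
            ⊕{ack,err} → &{ack,err}  (internal→external)
              case ack:
                !Int → ?Int
                  Z self-dual
              case err:
                !Str → ?Str
                  Z self-dual
        case err:
          !Str → ?Str
            ⊕{ack,err} → &{ack,err}  (internal→external)
              case ack:
                ⊕{ack,stop} → &{ack,stop}  (internal→external)
                  case ack:
                    Z self-dual
                  case stop:
                    end self-dual
              case err:
                &{data,done,err} → ⊕{data,done,err}  (&→⊕)
                  case data:
                    Z self-dual
                  case done:
                    Z self-dual
                  case err:
                    Z self-dual
        case ok:
          &{err,data} → ⊕{err,data}  (&→⊕)
            case err:
              ?Str → !Str
                !Str → ?Str
                  Z self-dual
            case data:
              &{stop,more,done} → ⊕{stop,more,done}  (&→⊕)
                case stop:
                  ?Bool → !Bool
                    end self-dual
                case more:
                  ⊕{err,done,retry} → &{err,done,retry}  (internal→external)
                    case err:
                      end self-dual
                    case done:
                      end self-dual
                    case retry:
                      Z self-dual
                case done:
                  &{retry,ok,done} → ⊕{retry,ok,done}  (&→⊕)
                    case retry:
                      Z self-dual
                    case ok:
                      end self-dual
                    case done:
                      Z self-dual

?Unit.!Bool.μZ.&{stop: ?Unit.&{ack: ?Int.Z, err: ?Str.Z}, err: ?Str.&{ack: &{ack: Z, stop: end}, err: ⊕{data: Z, done: Z, err: Z}}, ok: ⊕{err: !Str.?Str.Z, data: ⊕{stop: !Bool.end, more: &{err: end, done: end, retry: Z}, done: ⊕{retry: Z, ok: end, done: Z}}}}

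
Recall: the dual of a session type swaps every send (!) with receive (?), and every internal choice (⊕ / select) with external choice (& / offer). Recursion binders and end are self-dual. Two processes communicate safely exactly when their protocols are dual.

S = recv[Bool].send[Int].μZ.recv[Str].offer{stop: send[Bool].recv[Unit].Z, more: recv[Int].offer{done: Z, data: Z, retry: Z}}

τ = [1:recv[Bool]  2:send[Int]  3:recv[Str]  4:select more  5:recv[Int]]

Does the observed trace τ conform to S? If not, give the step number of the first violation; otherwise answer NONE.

4

step 1: recv[Bool]  match  now at send[Int].μZ.…
step 2: send[Int]  match  now at μZ.…
step 3: recv[Str]  match  now at offer{stop: send[Bool].recv[Unit].μZ.…, more: recv[Int].offer{done: μZ.…, data: μZ.…, retry: μZ.…}}
step 4: got select more, protocol expects offer stop or offer more  ✗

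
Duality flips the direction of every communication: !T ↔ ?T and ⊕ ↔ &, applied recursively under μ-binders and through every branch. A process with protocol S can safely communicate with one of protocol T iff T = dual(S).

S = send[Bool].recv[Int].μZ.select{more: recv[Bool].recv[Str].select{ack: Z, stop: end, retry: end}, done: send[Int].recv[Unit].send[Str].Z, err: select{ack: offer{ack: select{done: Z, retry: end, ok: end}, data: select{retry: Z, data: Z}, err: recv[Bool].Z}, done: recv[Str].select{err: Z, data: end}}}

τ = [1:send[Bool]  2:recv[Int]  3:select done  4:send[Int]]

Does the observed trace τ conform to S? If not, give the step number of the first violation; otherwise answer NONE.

NONE

@1 send[Bool]  ✓  now at recv[Int].μZ.…
@2 recv[Int]  ✓  now at μZ.…
@3 select done  ✓  now at send[Int].recv[Unit].send[Str].μZ.…
@4 send[Int]  ✓  now at recv[Unit].send[Str].μZ.…
trace exhausted — no violation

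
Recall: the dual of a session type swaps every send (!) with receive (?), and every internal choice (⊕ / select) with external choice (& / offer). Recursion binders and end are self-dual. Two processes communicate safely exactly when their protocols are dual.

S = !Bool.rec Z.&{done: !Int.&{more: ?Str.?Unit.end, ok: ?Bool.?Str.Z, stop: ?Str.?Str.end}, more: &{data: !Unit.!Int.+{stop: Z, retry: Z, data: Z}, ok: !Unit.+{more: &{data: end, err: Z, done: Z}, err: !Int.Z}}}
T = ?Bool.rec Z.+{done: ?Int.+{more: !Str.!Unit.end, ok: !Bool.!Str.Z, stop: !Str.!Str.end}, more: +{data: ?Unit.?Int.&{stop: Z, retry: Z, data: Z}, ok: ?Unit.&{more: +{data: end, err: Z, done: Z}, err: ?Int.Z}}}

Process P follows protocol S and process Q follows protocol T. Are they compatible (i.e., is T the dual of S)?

!Bool vs ?Bool  match
  rec Z vs rec Z  match (binder kept)
    &{done,more} vs +{done,more}  match same labels
      case done:
        !Int vs ?Int  match
          &{more,ok,stop} vs +{more,ok,stop}  match same labels
            case more:
              ?Str vs !Str  match
                ?Unit vs !Unit  match
                  end vs end  match
            case ok:
              ?Bool vs !Bool  match
                ?Str vs !Str  match
                  Z vs Z  match
            case stop:
              ?Str vs !Str  match
                ?Str vs !Str  match
                  end vs end  match
      case more:
        &{data,ok} vs +{data,ok}  match same labels
          case data:
            !Unit vs ?Unit  match
              !Int vs ?Int  match
                +{stop,retry,data} vs &{stop,retry,data}  match same labels
                  case stop:
                    Z vs Z  match
                  case retry:
                    Z vs Z  match
                  case data:
                    Z vs Z  match
          case ok:
            !Unit vs ?Unit  match
              +{more,err} vs &{more,err}  match same labels
                case more:
                  &{data,err,done} vs +{data,err,done}  match same labels
                    case data:
                      end vs end  match
                    case err:
                      Z vs Z  match
                    case done:
                      Z vs Z  match
                case err:
                  !Int vs ?Int  match
                    Z vs Z  match

YES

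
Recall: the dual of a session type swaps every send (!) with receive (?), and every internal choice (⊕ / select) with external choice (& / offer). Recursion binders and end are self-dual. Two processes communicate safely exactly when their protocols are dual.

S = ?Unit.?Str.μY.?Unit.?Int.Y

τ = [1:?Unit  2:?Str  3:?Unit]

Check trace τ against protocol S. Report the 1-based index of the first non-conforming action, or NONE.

NONE

@1 ?Unit  ok  cont: ?Str.μY.…
@2 ?Str  ok  cont: μY.…
@3 ?Unit  ok  cont: ?Int.μY.…
trace exhausted — no violation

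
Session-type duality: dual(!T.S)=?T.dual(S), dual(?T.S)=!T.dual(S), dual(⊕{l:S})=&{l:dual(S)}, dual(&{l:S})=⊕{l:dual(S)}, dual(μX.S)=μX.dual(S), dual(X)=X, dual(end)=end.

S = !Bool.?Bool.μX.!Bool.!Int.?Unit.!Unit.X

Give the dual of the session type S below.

!Bool ↦ ?Bool
  ?Bool ↦ !Bool
    μX ↦ μX  (binder kept)
      !Bool ↦ ?Bool
        !Int ↦ ?Int
          ?Unit ↦ !Unit
            !Unit ↦ ?Unit
              dual(X) = X

?Bool.!Bool.μX.?Bool.?Int.!Unit.?Unit.X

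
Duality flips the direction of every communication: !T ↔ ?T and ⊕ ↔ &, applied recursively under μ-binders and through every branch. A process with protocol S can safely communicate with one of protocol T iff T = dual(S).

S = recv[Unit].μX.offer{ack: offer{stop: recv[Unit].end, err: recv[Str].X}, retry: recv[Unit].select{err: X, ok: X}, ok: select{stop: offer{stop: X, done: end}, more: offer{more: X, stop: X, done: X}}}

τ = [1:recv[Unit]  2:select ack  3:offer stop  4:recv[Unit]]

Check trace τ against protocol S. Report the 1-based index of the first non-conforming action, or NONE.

step 1: recv[Unit]  ✓  cont: μX.…
step 2: got select ack, protocol expects offer ack or offer retry or offer ok  ✗

2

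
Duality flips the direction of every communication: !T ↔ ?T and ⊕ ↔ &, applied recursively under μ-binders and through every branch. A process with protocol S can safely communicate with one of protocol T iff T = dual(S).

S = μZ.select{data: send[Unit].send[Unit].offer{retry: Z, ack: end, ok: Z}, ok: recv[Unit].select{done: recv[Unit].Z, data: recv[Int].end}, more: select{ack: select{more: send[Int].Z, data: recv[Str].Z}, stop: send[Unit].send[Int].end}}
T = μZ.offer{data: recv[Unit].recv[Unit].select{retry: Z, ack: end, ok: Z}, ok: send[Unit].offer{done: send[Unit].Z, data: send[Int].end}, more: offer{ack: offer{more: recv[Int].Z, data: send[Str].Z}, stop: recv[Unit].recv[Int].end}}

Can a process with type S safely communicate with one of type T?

YES

μZ vs μZ  match (binder kept)
  select{data,ok,more} vs offer{data,ok,more}  match labels match
    • data:
      send[Unit] vs recv[Unit]  match
        send[Unit] vs recv[Unit]  match
          offer{retry,ack,ok} vs select{retry,ack,ok}  match labels match
            • retry:
              Z vs Z  match
            • ack:
              end vs end  match
            • ok:
              Z vs Z  match
    • ok:
      recv[Unit] vs send[Unit]  match
        select{done,data} vs offer{done,data}  match labels match
          • done:
            recv[Unit] vs send[Unit]  match
              Z vs Z  match
          • data:
            recv[Int] vs send[Int]  match
              end vs end  match
    • more:
      select{ack,stop} vs offer{ack,stop}  match labels match
        • ack:
          select{more,data} vs offer{more,data}  match labels match
            • more:
              send[Int] vs recv[Int]  match
                Z vs Z  match
            • data:
              recv[Str] vs send[Str]  match
                Z vs Z  match
        • stop:
          send[Unit] vs recv[Unit]  match
            send[Int] vs recv[Int]  match
              end vs end  match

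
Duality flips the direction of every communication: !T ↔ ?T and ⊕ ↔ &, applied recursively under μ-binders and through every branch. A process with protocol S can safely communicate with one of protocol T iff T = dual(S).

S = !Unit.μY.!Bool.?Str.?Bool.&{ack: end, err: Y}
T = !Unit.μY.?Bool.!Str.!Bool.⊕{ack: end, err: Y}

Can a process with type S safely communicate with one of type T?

!Unit vs !Unit  ✗ same direction on both sides — not dual

NO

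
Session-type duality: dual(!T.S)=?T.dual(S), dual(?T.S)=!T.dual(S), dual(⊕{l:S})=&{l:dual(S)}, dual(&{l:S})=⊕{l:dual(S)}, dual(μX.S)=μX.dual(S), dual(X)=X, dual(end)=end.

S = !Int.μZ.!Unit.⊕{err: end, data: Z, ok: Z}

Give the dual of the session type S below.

?Int.μZ.?Unit.&{err: end, data: Z, ok: Z}

!Int ↦ ?Int
  μZ ↦ μZ  (rec unchanged)
    !Unit ↦ ?Unit
      ⊕{err,data,ok} ↦ &{err,data,ok}  (select→offer)
        case err:
          end ↦ end
        case data:
          Z ↦ Z
        case ok:
          Z ↦ Z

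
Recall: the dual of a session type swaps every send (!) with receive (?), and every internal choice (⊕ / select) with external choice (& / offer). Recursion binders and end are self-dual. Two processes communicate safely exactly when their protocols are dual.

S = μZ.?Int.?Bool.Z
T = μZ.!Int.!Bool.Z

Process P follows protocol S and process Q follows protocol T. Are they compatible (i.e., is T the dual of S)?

μZ | μZ  ok (binder kept)
  ?Int | !Int  ok
    ?Bool | !Bool  ok
      Z | Z  ok

YES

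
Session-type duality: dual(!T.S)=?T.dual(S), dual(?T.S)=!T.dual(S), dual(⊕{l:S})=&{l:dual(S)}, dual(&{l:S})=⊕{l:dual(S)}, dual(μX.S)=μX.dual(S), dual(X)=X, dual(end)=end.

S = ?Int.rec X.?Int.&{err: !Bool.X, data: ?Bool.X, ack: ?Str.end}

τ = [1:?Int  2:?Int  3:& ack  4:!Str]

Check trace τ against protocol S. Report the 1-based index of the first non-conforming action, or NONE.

step 1: ?Int  match  residual = rec X.…
step 2: ?Int  match  residual = &{err: !Bool.rec X.…, data: ?Bool.rec X.…, ack: ?Str.end}
step 3: & ack  match  residual = ?Str.end
step 4: got !Str, protocol expects ?Str  ✗

4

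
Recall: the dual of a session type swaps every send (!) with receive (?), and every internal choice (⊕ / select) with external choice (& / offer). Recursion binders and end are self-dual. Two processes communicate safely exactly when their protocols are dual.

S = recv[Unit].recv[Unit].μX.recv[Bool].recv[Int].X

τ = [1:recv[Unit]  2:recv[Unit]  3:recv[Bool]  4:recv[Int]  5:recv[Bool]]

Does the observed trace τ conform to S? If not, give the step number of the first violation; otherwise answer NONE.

NONE

@1 recv[Unit]  match  state: recv[Unit].μX.…
@2 recv[Unit]  match  state: μX.…
@3 recv[Bool]  match  state: recv[Int].μX.…
@4 recv[Int]  match  state: μX.…
@5 recv[Bool]  match  state: recv[Int].μX.…
trace exhausted — no violation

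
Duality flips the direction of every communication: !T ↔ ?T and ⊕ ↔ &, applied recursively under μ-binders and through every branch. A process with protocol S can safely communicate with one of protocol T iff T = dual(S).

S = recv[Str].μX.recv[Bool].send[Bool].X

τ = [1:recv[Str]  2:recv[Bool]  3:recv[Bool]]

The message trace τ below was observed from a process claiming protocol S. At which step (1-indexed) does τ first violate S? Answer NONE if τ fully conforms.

step 1: recv[Str]  ok  cont: μX.…
step 2: recv[Bool]  ok  cont: send[Bool].μX.…
step 3: got recv[Bool], protocol expects send[Bool]  ✗

3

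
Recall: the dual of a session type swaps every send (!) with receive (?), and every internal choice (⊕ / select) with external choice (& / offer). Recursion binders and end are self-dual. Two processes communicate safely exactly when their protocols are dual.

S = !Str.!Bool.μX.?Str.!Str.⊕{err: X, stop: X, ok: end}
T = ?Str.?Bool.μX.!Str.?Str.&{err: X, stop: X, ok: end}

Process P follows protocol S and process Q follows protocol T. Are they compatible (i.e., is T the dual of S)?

YES

!Str ‖ ?Str  ok
  !Bool ‖ ?Bool  ok
    μX ‖ μX  ok (rec unchanged)
      ?Str ‖ !Str  ok
        !Str ‖ ?Str  ok
          ⊕{err,stop,ok} ‖ &{err,stop,ok}  ok same labels
            [err]
              X ‖ X  ok
            [stop]
              X ‖ X  ok
            [ok]
              end ‖ end  ok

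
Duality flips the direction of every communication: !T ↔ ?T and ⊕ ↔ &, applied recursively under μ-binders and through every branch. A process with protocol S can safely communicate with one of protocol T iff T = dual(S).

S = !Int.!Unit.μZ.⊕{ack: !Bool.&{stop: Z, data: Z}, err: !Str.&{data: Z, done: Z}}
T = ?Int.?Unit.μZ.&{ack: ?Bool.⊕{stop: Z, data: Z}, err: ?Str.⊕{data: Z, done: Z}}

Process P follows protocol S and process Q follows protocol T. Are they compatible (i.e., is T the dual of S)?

!Int | ?Int  ok
  !Unit | ?Unit  ok
    μZ | μZ  ok (rec unchanged)
      ⊕{ack,err} | &{ack,err}  ok label sets agree
        case ack:
          !Bool | ?Bool  ok
            &{stop,data} | ⊕{stop,data}  ok label sets agree
              case stop:
                Z | Z  ok
              case data:
                Z | Z  ok
        case err:
          !Str | ?Str  ok
            &{data,done} | ⊕{data,done}  ok label sets agree
              case data:
                Z | Z  ok
              case done:
                Z | Z  ok

YES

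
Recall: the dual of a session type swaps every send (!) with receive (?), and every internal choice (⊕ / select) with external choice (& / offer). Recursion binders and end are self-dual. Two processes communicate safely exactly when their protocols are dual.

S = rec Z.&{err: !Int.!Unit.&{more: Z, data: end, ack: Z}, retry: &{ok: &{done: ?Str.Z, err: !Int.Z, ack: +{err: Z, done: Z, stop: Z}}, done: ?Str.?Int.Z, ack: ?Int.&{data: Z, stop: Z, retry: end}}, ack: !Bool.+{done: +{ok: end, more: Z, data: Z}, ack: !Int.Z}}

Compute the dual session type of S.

rec Z.+{err: ?Int.?Unit.+{more: Z, data: end, ack: Z}, retry: +{ok: +{done: !Str.Z, err: ?Int.Z, ack: &{err: Z, done: Z, stop: Z}}, done: !Str.!Int.Z, ack: !Int.+{data: Z, stop: Z, retry: end}}, ack: ?Bool.&{done: &{ok: end, more: Z, data: Z}, ack: ?Int.Z}}

rec Z ↦ rec Z  (rec unchanged)
  &{err,retry,ack} ↦ +{err,retry,ack}  (offer→select)
    case err:
      !Int ↦ ?Int
        !Unit ↦ ?Unit
          &{more,data,ack} ↦ +{more,data,ack}  (offer→select)
            case more:
              Z ↦ Z
            case data:
              end ↦ end
            case ack:
              Z ↦ Z
    case retry:
      &{ok,done,ack} ↦ +{ok,done,ack}  (offer→select)
        case ok:
          &{done,err,ack} ↦ +{done,err,ack}  (offer→select)
            case done:
              ?Str ↦ !Str
                Z ↦ Z
            case err:
              !Int ↦ ?Int
                Z ↦ Z
            case ack:
              +{err,done,stop} ↦ &{err,done,stop}  (select→offer)
                case err:
                  Z ↦ Z
                case done:
                  Z ↦ Z
                case stop:
                  Z ↦ Z
        case done:
          ?Str ↦ !Str
            ?Int ↦ !Int
              Z ↦ Z
        case ack:
          ?Int ↦ !Int
            &{data,stop,retry} ↦ +{data,stop,retry}  (offer→select)
              case data:
                Z ↦ Z
              case stop:
                Z ↦ Z
              case retry:
                end ↦ end
    case ack:
      !Bool ↦ ?Bool
        +{done,ack} ↦ &{done,ack}  (select→offer)
          case done:
            +{ok,more,data} ↦ &{ok,more,data}  (select→offer)
              case ok:
                end ↦ end
              case more:
                Z ↦ Z
              case data:
                Z ↦ Z
          case ack:
            !Int ↦ ?Int
              Z ↦ Z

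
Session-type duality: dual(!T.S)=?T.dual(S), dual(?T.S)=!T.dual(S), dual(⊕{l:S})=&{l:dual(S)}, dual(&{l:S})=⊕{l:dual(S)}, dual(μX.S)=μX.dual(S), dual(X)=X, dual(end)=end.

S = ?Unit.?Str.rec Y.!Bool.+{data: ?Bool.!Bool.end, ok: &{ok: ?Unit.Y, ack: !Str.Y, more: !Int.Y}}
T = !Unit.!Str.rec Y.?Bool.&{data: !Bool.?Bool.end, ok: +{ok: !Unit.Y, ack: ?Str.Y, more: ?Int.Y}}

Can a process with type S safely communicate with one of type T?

?Unit ‖ !Unit  ok
  ?Str ‖ !Str  ok
    rec Y ‖ rec Y  ok (μ self-dual)
      !Bool ‖ ?Bool  ok
        +{data,ok} ‖ &{data,ok}  ok label sets agree
          case data:
            ?Bool ‖ !Bool  ok
              !Bool ‖ ?Bool  ok
                end ‖ end  ok
          case ok:
            &{ok,ack,more} ‖ +{ok,ack,more}  ok label sets agree
              case ok:
                ?Unit ‖ !Unit  ok
                  Y ‖ Y  ok
              case ack:
                !Str ‖ ?Str  ok
                  Y ‖ Y  ok
              case more:
                !Int ‖ ?Int  ok
                  Y ‖ Y  ok

YES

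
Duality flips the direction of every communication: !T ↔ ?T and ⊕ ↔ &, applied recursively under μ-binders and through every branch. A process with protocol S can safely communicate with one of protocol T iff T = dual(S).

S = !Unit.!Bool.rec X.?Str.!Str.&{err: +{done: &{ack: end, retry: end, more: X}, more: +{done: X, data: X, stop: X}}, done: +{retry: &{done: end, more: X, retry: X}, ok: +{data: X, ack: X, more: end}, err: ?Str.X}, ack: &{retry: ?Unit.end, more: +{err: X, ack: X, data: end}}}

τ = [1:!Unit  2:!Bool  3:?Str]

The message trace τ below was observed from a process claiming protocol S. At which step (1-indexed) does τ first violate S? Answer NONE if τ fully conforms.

NONE

@1 !Unit  ok  state: !Bool.rec X.…
@2 !Bool  ok  state: rec X.…
@3 ?Str  ok  state: !Str.&{err: +{done: &{ack: end, retry: end, more: rec X.…}, more: +{done: rec X.…, data: rec X.…, stop: rec X.…}}, done: +{retry: &{done: end, more: rec X.…, retry: rec X.…}, ok: +{data: rec X.…, ack: rec X.…, more: end}, err: ?Str.rec X.…}, ack: &{retry: ?Unit.end, more: +{err: rec X.…, ack: rec X.…, data: end}}}
τ conforms to S (length 3)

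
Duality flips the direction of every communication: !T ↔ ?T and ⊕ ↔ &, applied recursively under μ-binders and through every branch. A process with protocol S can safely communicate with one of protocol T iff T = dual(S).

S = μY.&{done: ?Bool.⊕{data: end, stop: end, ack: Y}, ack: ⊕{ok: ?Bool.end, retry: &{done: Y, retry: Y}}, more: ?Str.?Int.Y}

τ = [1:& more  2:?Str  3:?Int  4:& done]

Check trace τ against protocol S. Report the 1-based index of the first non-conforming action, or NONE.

NONE

@1 & more  ✓  now at ?Str.?Int.μY.…
@2 ?Str  ✓  now at ?Int.μY.…
@3 ?Int  ✓  now at μY.…
@4 & done  ✓  now at ?Bool.⊕{data: end, stop: end, ack: μY.…}
τ conforms to S (length 4)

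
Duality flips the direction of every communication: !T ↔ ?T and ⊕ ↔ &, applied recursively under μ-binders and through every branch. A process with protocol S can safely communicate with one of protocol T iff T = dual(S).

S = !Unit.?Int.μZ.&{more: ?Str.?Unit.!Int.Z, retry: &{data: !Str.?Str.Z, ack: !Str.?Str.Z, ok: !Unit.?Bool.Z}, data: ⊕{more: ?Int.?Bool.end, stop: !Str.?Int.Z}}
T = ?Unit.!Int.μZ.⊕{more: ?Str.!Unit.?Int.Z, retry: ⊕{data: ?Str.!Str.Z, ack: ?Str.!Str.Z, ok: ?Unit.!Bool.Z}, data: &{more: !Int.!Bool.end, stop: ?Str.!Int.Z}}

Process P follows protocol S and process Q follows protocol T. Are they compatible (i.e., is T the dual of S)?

NO

!Unit ‖ ?Unit  match
  ?Int ‖ !Int  match
    μZ ‖ μZ  match (binder kept)
      &{more,retry,data} ‖ ⊕{more,retry,data}  match label sets agree
        • more:
          ?Str ‖ ?Str  ✗ same direction on both sides — not dual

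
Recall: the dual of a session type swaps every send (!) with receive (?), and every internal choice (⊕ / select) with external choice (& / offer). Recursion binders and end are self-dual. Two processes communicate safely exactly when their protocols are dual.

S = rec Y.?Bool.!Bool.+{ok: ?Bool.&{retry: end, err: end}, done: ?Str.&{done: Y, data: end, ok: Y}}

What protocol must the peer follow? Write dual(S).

rec Y = rec Y  (μ self-dual)
  ?Bool = !Bool
    !Bool = ?Bool
      +{ok,done} = &{ok,done}  (select→offer)
        [ok]
          ?Bool = !Bool
            &{retry,err} = +{retry,err}  (&→⊕)
              [retry]
                end ↦ end
              [err]
                end ↦ end
        [done]
          ?Str = !Str
            &{done,data,ok} = +{done,data,ok}  (&→⊕)
              [done]
                Y ↦ Y
              [data]
                end ↦ end
              [ok]
                Y ↦ Y

rec Y.!Bool.?Bool.&{ok: !Bool.+{retry: end, err: end}, done: !Str.+{done: Y, data: end, ok: Y}}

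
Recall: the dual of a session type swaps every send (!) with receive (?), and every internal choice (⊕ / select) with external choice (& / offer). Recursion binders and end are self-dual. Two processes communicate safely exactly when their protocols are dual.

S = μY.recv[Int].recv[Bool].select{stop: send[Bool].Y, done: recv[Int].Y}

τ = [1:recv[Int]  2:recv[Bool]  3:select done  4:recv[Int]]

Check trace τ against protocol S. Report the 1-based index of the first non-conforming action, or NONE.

step 1: recv[Int]  ok  now at recv[Bool].select{stop: send[Bool].μY.…, done: recv[Int].μY.…}
step 2: recv[Bool]  ok  now at select{stop: send[Bool].μY.…, done: recv[Int].μY.…}
step 3: select done  ok  now at recv[Int].μY.…
step 4: recv[Int]  ok  now at μY.…
τ conforms to S (length 4)

NONE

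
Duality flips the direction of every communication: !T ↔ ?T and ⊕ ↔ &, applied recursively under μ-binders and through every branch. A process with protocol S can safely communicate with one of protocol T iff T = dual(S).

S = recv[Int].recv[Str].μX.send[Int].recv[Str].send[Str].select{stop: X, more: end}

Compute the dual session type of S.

send[Int].send[Str].μX.recv[Int].send[Str].recv[Str].offer{stop: X, more: end}

recv[Int] ↦ send[Int]
  recv[Str] ↦ send[Str]
    μX ↦ μX  (rec unchanged)
      send[Int] ↦ recv[Int]
        recv[Str] ↦ send[Str]
          send[Str] ↦ recv[Str]
            select{stop,more} ↦ offer{stop,more}  (select→offer)
              • stop:
                dual(X) = X
              • more:
                dual(end) = end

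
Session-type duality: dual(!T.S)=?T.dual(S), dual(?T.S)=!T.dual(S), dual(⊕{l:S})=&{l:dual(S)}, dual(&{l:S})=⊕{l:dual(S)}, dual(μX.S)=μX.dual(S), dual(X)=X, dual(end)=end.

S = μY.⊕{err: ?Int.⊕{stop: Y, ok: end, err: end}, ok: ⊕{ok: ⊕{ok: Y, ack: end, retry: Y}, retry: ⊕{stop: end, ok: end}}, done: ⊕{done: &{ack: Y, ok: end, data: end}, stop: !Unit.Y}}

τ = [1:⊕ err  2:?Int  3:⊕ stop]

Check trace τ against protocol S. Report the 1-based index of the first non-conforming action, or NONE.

NONE

step 1: ⊕ err  ✓  now at ?Int.⊕{stop: μY.…, ok: end, err: end}
step 2: ?Int  ✓  now at ⊕{stop: μY.…, ok: end, err: end}
step 3: ⊕ stop  ✓  now at μY.…
τ conforms to S (length 3)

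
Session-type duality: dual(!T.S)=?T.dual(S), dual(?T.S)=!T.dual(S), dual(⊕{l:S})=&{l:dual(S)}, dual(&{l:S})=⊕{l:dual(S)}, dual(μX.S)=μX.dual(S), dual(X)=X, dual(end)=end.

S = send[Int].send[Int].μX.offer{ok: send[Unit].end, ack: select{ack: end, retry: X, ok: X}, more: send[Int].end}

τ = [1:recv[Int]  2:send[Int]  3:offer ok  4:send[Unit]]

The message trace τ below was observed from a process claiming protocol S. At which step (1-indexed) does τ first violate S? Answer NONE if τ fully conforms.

1

[1] got recv[Int], protocol expects send[Int]  ✗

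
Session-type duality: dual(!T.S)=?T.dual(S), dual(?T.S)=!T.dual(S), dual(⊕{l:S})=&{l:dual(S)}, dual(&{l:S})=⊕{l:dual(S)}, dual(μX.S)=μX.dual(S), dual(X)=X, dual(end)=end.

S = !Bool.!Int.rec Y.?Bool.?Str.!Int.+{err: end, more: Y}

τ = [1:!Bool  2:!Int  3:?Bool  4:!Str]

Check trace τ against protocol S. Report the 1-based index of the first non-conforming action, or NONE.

@1 !Bool  match  residual = !Int.rec Y.…
@2 !Int  match  residual = rec Y.…
@3 ?Bool  match  residual = ?Str.!Int.+{err: end, more: rec Y.…}
@4 got !Str, protocol expects ?Str  ✗

4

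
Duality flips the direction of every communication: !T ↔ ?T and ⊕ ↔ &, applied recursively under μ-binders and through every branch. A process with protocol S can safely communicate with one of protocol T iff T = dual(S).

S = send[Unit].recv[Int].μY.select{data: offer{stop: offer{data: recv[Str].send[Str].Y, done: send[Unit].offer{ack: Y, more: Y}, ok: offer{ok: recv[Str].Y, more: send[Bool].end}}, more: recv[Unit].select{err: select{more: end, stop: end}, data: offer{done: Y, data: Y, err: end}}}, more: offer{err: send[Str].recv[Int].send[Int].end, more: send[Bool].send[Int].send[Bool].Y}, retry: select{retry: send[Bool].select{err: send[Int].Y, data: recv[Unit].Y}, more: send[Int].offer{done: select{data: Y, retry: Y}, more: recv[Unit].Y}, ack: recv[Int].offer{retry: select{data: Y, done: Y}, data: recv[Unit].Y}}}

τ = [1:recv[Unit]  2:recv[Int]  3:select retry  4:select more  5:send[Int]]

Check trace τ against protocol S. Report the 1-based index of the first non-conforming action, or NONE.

1

@1 got recv[Unit], protocol expects send[Unit]  ✗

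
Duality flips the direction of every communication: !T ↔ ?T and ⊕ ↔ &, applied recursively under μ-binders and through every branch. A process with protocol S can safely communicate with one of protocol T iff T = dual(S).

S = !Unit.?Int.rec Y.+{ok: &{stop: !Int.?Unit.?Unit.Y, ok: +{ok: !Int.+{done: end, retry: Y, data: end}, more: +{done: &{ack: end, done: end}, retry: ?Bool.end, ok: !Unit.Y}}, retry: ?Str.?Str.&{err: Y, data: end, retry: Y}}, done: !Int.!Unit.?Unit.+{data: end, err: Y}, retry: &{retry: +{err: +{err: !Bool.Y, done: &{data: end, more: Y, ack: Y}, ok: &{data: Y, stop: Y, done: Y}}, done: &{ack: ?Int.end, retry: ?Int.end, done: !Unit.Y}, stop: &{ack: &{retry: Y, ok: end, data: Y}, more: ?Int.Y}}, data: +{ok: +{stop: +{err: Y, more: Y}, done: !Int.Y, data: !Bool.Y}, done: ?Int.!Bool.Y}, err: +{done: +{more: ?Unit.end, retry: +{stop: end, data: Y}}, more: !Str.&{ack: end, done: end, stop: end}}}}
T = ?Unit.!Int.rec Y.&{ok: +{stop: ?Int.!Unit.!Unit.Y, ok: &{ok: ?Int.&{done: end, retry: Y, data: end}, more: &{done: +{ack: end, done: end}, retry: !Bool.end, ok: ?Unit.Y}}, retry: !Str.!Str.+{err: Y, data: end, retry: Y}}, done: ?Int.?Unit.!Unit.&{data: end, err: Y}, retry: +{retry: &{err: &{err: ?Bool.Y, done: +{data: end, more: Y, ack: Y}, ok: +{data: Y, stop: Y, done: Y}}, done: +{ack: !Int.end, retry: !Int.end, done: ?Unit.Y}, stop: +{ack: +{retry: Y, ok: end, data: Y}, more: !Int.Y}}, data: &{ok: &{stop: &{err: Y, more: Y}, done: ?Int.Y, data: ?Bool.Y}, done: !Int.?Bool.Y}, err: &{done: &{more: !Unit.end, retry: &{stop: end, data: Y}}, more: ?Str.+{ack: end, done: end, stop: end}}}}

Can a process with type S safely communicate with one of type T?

YES

!Unit ‖ ?Unit  ✓
  ?Int ‖ !Int  ✓
    rec Y ‖ rec Y  ✓ (μ self-dual)
      +{ok,done,retry} ‖ &{ok,done,retry}  ✓ same labels
        • ok:
          &{stop,ok,retry} ‖ +{stop,ok,retry}  ✓ same labels
            • stop:
              !Int ‖ ?Int  ✓
                ?Unit ‖ !Unit  ✓
                  ?Unit ‖ !Unit  ✓
                    Y ‖ Y  ✓
            • ok:
              +{ok,more} ‖ &{ok,more}  ✓ same labels
                • ok:
                  !Int ‖ ?Int  ✓
                    +{done,retry,data} ‖ &{done,retry,data}  ✓ same labels
                      • done:
                        end ‖ end  ✓
                      • retry:
                        Y ‖ Y  ✓
                      • data:
                        end ‖ end  ✓
                • more:
                  +{done,retry,ok} ‖ &{done,retry,ok}  ✓ same labels
                    • done:
                      &{ack,done} ‖ +{ack,done}  ✓ same labels
                        • ack:
                          end ‖ end  ✓
                        • done:
                          end ‖ end  ✓
                    • retry:
                      ?Bool ‖ !Bool  ✓
                        end ‖ end  ✓
                    • ok:
                      !Unit ‖ ?Unit  ✓
                        Y ‖ Y  ✓
            • retry:
              ?Str ‖ !Str  ✓
                ?Str ‖ !Str  ✓
                  &{err,data,retry} ‖ +{err,data,retry}  ✓ same labels
                    • err:
                      Y ‖ Y  ✓
                    • data:
                      end ‖ end  ✓
                    • retry:
                      Y ‖ Y  ✓
        • done:
          !Int ‖ ?Int  ✓
            !Unit ‖ ?Unit  ✓
              ?Unit ‖ !Unit  ✓
                +{data,err} ‖ &{data,err}  ✓ same labels
                  • data:
                    end ‖ end  ✓
                  • err:
                    Y ‖ Y  ✓
        • retry:
          &{retry,data,err} ‖ +{retry,data,err}  ✓ same labels
            • retry:
              +{err,done,stop} ‖ &{err,done,stop}  ✓ same labels
                • err:
                  +{err,done,ok} ‖ &{err,done,ok}  ✓ same labels
                    • err:
                      !Bool ‖ ?Bool  ✓
                        Y ‖ Y  ✓
                    • done:
                      &{data,more,ack} ‖ +{data,more,ack}  ✓ same labels
                        • data:
                          end ‖ end  ✓
                        • more:
                          Y ‖ Y  ✓
                        • ack:
                          Y ‖ Y  ✓
                    • ok:
                      &{data,stop,done} ‖ +{data,stop,done}  ✓ same labels
                        • data:
                          Y ‖ Y  ✓
                        • stop:
                          Y ‖ Y  ✓
                        • done:
                          Y ‖ Y  ✓
                • done:
                  &{ack,retry,done} ‖ +{ack,retry,done}  ✓ same labels
                    • ack:
                      ?Int ‖ !Int  ✓
                        end ‖ end  ✓
                    • retry:
                      ?Int ‖ !Int  ✓
                        end ‖ end  ✓
                    • done:
                      !Unit ‖ ?Unit  ✓
                        Y ‖ Y  ✓
                • stop:
                  &{ack,more} ‖ +{ack,more}  ✓ same labels
                    • ack:
                      &{retry,ok,data} ‖ +{retry,ok,data}  ✓ same labels
                        • retry:
                          Y ‖ Y  ✓
                        • ok:
                          end ‖ end  ✓
                        • data:
                          Y ‖ Y  ✓
                    • more:
                      ?Int ‖ !Int  ✓
                        Y ‖ Y  ✓
            • data:
              +{ok,done} ‖ &{ok,done}  ✓ same labels
                • ok:
                  +{stop,done,data} ‖ &{stop,done,data}  ✓ same labels
                    • stop:
                      +{err,more} ‖ &{err,more}  ✓ same labels
                        • err:
                          Y ‖ Y  ✓
                        • more:
                          Y ‖ Y  ✓
                    • done:
                      !Int ‖ ?Int  ✓
                        Y ‖ Y  ✓
                    • data:
                      !Bool ‖ ?Bool  ✓
                        Y ‖ Y  ✓
                • done:
                  ?Int ‖ !Int  ✓
                    !Bool ‖ ?Bool  ✓
                      Y ‖ Y  ✓
            • err:
              +{done,more} ‖ &{done,more}  ✓ same labels
                • done:
                  +{more,retry} ‖ &{more,retry}  ✓ same labels
                    • more:
                      ?Unit ‖ !Unit  ✓
                        end ‖ end  ✓
                    • retry:
                      +{stop,data} ‖ &{stop,data}  ✓ same labels
                        • stop:
                          end ‖ end  ✓
                        • data:
                          Y ‖ Y  ✓
                • more:
                  !Str ‖ ?Str  ✓
                    &{ack,done,stop} ‖ +{ack,done,stop}  ✓ same labels
                      • ack:
                        end ‖ end  ✓
                      • done:
                        end ‖ end  ✓
                      • stop:
                        end ‖ end  ✓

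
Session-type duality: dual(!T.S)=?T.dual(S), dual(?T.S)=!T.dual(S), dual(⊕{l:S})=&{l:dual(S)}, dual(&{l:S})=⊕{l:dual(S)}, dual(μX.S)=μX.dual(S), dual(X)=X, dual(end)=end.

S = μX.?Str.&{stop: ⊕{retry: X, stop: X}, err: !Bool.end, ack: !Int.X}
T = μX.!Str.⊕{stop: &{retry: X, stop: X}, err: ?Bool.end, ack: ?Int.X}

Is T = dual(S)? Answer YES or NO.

μX | μX  ok (rec unchanged)
  ?Str | !Str  ok
    &{stop,err,ack} | ⊕{stop,err,ack}  ok labels match
      [stop]
        ⊕{retry,stop} | &{retry,stop}  ok labels match
          [retry]
            X | X  ok
          [stop]
            X | X  ok
      [err]
        !Bool | ?Bool  ok
          end | end  ok
      [ack]
        !Int | ?Int  ok
          X | X  ok

YES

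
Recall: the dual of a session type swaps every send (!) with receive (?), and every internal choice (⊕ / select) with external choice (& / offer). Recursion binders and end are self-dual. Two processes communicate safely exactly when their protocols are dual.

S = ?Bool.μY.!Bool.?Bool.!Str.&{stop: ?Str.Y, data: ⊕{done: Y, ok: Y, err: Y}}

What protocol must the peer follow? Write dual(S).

?Bool ↦ !Bool
  μY ↦ μY  (μ self-dual)
    !Bool ↦ ?Bool
      ?Bool ↦ !Bool
        !Str ↦ ?Str
          &{stop,data} ↦ ⊕{stop,data}  (external→internal)
            case stop:
              ?Str ↦ !Str
                dual(Y) = Y
            case data:
              ⊕{done,ok,err} ↦ &{done,ok,err}  (internal→external)
                case done:
                  dual(Y) = Y
                case ok:
                  dual(Y) = Y
                case err:
                  dual(Y) = Y

!Bool.μY.?Bool.!Bool.?Str.⊕{stop: !Str.Y, data: &{done: Y, ok: Y, err: Y}}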